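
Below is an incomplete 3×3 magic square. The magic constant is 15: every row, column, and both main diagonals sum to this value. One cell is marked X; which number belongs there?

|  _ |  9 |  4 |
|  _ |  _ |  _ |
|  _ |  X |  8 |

1

Row 1: 9 + 4 + ? = 15, so (1,1) = 2.
From column 3, 15 − (4 + 8) gives (2,3) = 3.
Using main diagonal: 2 + 8 + ? → (2,2) = 15 − 10 = 5.
From anti-diagonal, 15 − (4 + 5) gives (3,1) = 6.
Using row 2: 5 + 3 + ? → (2,1) = 15 − 8 = 7.
Using row 3: 6 + 8 + ? → (3,2) = 15 − 14 = 1.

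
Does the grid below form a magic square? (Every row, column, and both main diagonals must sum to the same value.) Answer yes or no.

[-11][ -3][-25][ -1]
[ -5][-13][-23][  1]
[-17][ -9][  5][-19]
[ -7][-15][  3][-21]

Row 1: -11 + (-3) + (-25) + (-1) = -40.
Row 2: -5 + (-13) + (-23) + 1 = -40.
Row 3: -17 + (-9) + 5 + (-19) = -40.
Row 4: -7 + (-15) + 3 + (-21) = -40.
Column 1: -11 + (-5) + (-17) + (-7) = -40.
Column 2: -3 + (-13) + (-9) + (-15) = -40.
Column 3: -25 + (-23) + 5 + 3 = -40.
Column 4: -1 + 1 + (-19) + (-21) = -40.
Main diagonal: -11 + (-13) + 5 + (-21) = -40.
Anti-diagonal: -1 + (-23) + (-9) + (-7) = -40.
All lines sum to -40.

Yes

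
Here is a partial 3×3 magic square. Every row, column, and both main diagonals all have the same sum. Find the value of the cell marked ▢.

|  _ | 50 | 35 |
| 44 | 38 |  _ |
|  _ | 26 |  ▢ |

47

Column 2 is complete and sums to 114; that is the magic constant.
From row 1, 114 − (50 + 35) gives (1,1) = 29.
Row 2 must total 114; the given cells sum to 82, so (2,3) = 32.
Column 1 needs 114; the known cells sum to 73, so (3,1) = 41.
Column 3 must total 114; the given cells sum to 67, so (3,3) = 47.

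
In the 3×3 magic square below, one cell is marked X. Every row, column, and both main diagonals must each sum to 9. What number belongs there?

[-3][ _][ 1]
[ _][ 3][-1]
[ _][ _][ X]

Row 1: -3 + 1 + ? = 9, so (1,2) = 11.
Using row 2: 3 + (-1) + ? → (2,1) = 9 − 2 = 7.
Using column 1: -3 + 7 + ? → (3,1) = 9 − 4 = 5.
Column 2: 11 + 3 + ? = 9, so (3,2) = -5.
Column 3 must total 9; the given cells sum to 0, so (3,3) = 9.

9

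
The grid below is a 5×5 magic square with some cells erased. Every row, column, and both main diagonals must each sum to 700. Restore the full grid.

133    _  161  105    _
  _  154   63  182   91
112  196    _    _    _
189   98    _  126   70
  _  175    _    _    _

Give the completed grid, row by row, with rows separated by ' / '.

133 77 161 105 224 / 210 154 63 182 91 / 112 196 140 84 168 / 189 98 217 126 70 / 56 175 119 203 147

From row 2, 700 − (154 + 63 + 182 + 91) gives (2,1) = 210.
From row 4, 700 − (189 + 98 + 126 + 70) gives (4,3) = 217.
Using column 1: 133 + 210 + 112 + 189 + ? → (5,1) = 700 − 644 = 56.
Column 2 needs 700; the known cells sum to 623, so (1,2) = 77.
Row 1: 133 + 77 + 161 + 105 + ? = 700, so (1,5) = 224.
Anti-diagonal must total 700; the given cells sum to 560, so (3,3) = 140.
Using column 3: 161 + 63 + 140 + 217 + ? → (5,3) = 700 − 581 = 119.
The remaining cell in main diagonal is (5,5) = 700 − 553 = 147.
Using row 5: 56 + 175 + 119 + 147 + ? → (5,4) = 700 − 497 = 203.
Column 4 needs 700; the known cells sum to 616, so (3,4) = 84.
Column 5: 224 + 91 + 70 + 147 + ? = 700, so (3,5) = 168.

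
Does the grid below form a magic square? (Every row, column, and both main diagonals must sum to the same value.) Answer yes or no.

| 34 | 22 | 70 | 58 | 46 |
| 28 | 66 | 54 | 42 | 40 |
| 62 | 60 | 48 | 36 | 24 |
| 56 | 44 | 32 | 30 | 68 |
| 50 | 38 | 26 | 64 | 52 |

Yes

Row 1: 34 + 22 + 70 + 58 + 46 = 230.
Row 2: 28 + 66 + 54 + 42 + 40 = 230.
Row 3: 62 + 60 + 48 + 36 + 24 = 230.
Row 4: 56 + 44 + 32 + 30 + 68 = 230.
Row 5: 50 + 38 + 26 + 64 + 52 = 230.
Column 1: 34 + 28 + 62 + 56 + 50 = 230.
Column 2: 22 + 66 + 60 + 44 + 38 = 230.
Column 3: 70 + 54 + 48 + 32 + 26 = 230.
Column 4: 58 + 42 + 36 + 30 + 64 = 230.
Column 5: 46 + 40 + 24 + 68 + 52 = 230.
Main diagonal: 34 + 66 + 48 + 30 + 52 = 230.
Anti-diagonal: 46 + 42 + 48 + 44 + 50 = 230.
All lines sum to 230.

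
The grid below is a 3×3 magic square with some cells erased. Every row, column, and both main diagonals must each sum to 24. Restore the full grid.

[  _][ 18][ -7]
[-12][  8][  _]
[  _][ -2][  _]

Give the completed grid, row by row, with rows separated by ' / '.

Row 1 needs 24; the known cells sum to 11, so (1,1) = 13.
Using row 2: -12 + 8 + ? → (2,3) = 24 − (-4) = 28.
Column 1 must total 24; the given cells sum to 1, so (3,1) = 23.
Using column 3: -7 + 28 + ? → (3,3) = 24 − 21 = 3.

13 18 -7 / -12 8 28 / 23 -2 3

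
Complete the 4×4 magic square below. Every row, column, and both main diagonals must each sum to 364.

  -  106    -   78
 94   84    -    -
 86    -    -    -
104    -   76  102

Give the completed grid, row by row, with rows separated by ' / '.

From row 4, 364 − (104 + 76 + 102) gives (4,2) = 82.
Column 1: 94 + 86 + 104 + ? = 364, so (1,1) = 80.
Column 2 needs 364; the known cells sum to 272, so (3,2) = 92.
Main diagonal: 80 + 84 + 102 + ? = 364, so (3,3) = 98.
The remaining cell in anti-diagonal is (2,3) = 364 − 274 = 90.
Row 1: 80 + 106 + 78 + ? = 364, so (1,3) = 100.
Row 2: 94 + 84 + 90 + ? = 364, so (2,4) = 96.
Using row 3: 86 + 92 + 98 + ? → (3,4) = 364 − 276 = 88.

80 106 100 78 / 94 84 90 96 / 86 92 98 88 / 104 82 76 102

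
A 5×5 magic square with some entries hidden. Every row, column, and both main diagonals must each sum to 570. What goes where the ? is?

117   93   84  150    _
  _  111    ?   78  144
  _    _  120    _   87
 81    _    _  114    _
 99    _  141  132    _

Row 1: 117 + 93 + 84 + 150 + ? = 570, so (1,5) = 126.
The remaining cell in column 4 is (3,4) = 570 − 474 = 96.
Main diagonal: 117 + 111 + 120 + 114 + ? = 570, so (5,5) = 108.
The remaining cell in anti-diagonal is (4,2) = 570 − 423 = 147.
From row 5, 570 − (99 + 141 + 132 + 108) gives (5,2) = 90.
Column 2: 93 + 111 + 147 + 90 + ? = 570, so (3,2) = 129.
Using column 5: 126 + 144 + 87 + 108 + ? → (4,5) = 570 − 465 = 105.
From row 3, 570 − (129 + 120 + 96 + 87) gives (3,1) = 138.
The remaining cell in row 4 is (4,3) = 570 − 447 = 123.
The remaining cell in column 1 is (2,1) = 570 − 435 = 135.
The remaining cell in column 3 is (2,3) = 570 − 468 = 102.

102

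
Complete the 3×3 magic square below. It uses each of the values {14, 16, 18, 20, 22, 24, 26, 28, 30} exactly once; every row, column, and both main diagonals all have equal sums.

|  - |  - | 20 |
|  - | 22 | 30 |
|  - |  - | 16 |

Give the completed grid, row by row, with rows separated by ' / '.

28 18 20 / 14 22 30 / 24 26 16

The 9 entries sum to 198, so each line sums to 198/3 = 66.
Row 2 needs 66; the known cells sum to 52, so (2,1) = 14.
From main diagonal, 66 − (22 + 16) gives (1,1) = 28.
The remaining cell in anti-diagonal is (3,1) = 66 − 42 = 24.
Row 1 needs 66; the known cells sum to 48, so (1,2) = 18.
Row 3: 24 + 16 + ? = 66, so (3,2) = 26.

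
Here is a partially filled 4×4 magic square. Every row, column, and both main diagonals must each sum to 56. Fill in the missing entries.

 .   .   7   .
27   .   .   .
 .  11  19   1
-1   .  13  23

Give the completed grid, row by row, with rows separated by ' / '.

Using row 3: 11 + 19 + 1 + ? → (3,1) = 56 − 31 = 25.
Row 4 must total 56; the given cells sum to 35, so (4,2) = 21.
The remaining cell in column 1 is (1,1) = 56 − 51 = 5.
Column 3: 7 + 19 + 13 + ? = 56, so (2,3) = 17.
From main diagonal, 56 − (5 + 19 + 23) gives (2,2) = 9.
Anti-diagonal needs 56; the known cells sum to 27, so (1,4) = 29.
Row 1: 5 + 7 + 29 + ? = 56, so (1,2) = 15.
Using row 2: 27 + 9 + 17 + ? → (2,4) = 56 − 53 = 3.

5 15 7 29 / 27 9 17 3 / 25 11 19 1 / -1 21 13 23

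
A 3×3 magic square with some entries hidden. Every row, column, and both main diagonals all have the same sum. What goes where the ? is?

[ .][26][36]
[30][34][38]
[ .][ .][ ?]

28

Row 2 is complete and sums to 102; that is the magic constant.
Using row 1: 26 + 36 + ? → (1,1) = 102 − 62 = 40.
From column 1, 102 − (40 + 30) gives (3,1) = 32.
Column 2 must total 102; the given cells sum to 60, so (3,2) = 42.
From column 3, 102 − (36 + 38) gives (3,3) = 28.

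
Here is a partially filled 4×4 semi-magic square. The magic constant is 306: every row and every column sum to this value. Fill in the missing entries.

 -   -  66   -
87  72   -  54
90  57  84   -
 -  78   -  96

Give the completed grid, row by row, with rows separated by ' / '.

From row 2, 306 − (87 + 72 + 54) gives (2,3) = 93.
Using row 3: 90 + 57 + 84 + ? → (3,4) = 306 − 231 = 75.
Column 2 needs 306; the known cells sum to 207, so (1,2) = 99.
Column 3 must total 306; the given cells sum to 243, so (4,3) = 63.
From column 4, 306 − (54 + 75 + 96) gives (1,4) = 81.
Using row 1: 99 + 66 + 81 + ? → (1,1) = 306 − 246 = 60.
Row 4 needs 306; the known cells sum to 237, so (4,1) = 69.

60 99 66 81 / 87 72 93 54 / 90 57 84 75 / 69 78 63 96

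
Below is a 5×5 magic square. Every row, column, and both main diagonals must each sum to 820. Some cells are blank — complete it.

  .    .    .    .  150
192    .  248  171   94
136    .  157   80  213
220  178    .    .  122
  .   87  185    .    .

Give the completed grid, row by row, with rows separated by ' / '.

108 206 129 227 150 / 192 115 248 171 94 / 136 234 157 80 213 / 220 178 101 199 122 / 164 87 185 143 241

Row 2 must total 820; the given cells sum to 705, so (2,2) = 115.
From row 3, 820 − (136 + 157 + 80 + 213) gives (3,2) = 234.
Using column 2: 115 + 234 + 178 + 87 + ? → (1,2) = 820 − 614 = 206.
Column 5 must total 820; the given cells sum to 579, so (5,5) = 241.
The remaining cell in anti-diagonal is (5,1) = 820 − 656 = 164.
From row 5, 820 − (164 + 87 + 185 + 241) gives (5,4) = 143.
The remaining cell in column 1 is (1,1) = 820 − 712 = 108.
The remaining cell in main diagonal is (4,4) = 820 − 621 = 199.
The remaining cell in row 4 is (4,3) = 820 − 719 = 101.
Column 3 needs 820; the known cells sum to 691, so (1,3) = 129.
From column 4, 820 − (171 + 80 + 199 + 143) gives (1,4) = 227.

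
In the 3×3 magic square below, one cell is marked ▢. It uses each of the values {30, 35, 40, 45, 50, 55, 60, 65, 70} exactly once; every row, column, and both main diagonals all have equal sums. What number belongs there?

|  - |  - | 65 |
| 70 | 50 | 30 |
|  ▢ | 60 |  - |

The 9 entries sum to 450, so each line sums to 450/3 = 150.
Using column 2: 50 + 60 + ? → (1,2) = 150 − 110 = 40.
Column 3 needs 150; the known cells sum to 95, so (3,3) = 55.
The remaining cell in main diagonal is (1,1) = 150 − 105 = 45.
Anti-diagonal must total 150; the given cells sum to 115, so (3,1) = 35.

35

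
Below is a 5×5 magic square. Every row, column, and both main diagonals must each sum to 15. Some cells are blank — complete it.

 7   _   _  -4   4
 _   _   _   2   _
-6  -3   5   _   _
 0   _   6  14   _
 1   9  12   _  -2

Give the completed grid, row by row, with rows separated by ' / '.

7 15 -7 -4 4 / 13 -9 -1 2 10 / -6 -3 5 8 11 / 0 3 6 14 -8 / 1 9 12 -5 -2

Using row 5: 1 + 9 + 12 + (-2) + ? → (5,4) = 15 − 20 = -5.
Using column 1: 7 + (-6) + 0 + 1 + ? → (2,1) = 15 − 2 = 13.
Column 4 needs 15; the known cells sum to 7, so (3,4) = 8.
Main diagonal must total 15; the given cells sum to 24, so (2,2) = -9.
Using anti-diagonal: 4 + 2 + 5 + 1 + ? → (4,2) = 15 − 12 = 3.
Row 3 needs 15; the known cells sum to 4, so (3,5) = 11.
Row 4: 0 + 3 + 6 + 14 + ? = 15, so (4,5) = -8.
Column 2 needs 15; the known cells sum to 0, so (1,2) = 15.
Using column 5: 4 + 11 + (-8) + (-2) + ? → (2,5) = 15 − 5 = 10.
Row 1 needs 15; the known cells sum to 22, so (1,3) = -7.
From row 2, 15 − (13 + (-9) + 2 + 10) gives (2,3) = -1.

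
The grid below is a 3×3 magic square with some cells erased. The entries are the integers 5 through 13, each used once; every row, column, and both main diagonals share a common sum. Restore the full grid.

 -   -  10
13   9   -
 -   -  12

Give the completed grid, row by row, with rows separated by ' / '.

6 11 10 / 13 9 5 / 8 7 12

The entries are 5 through 13, which sum to 81, so each line sums to 81/3 = 27.
From row 2, 27 − (13 + 9) gives (2,3) = 5.
Main diagonal: 9 + 12 + ? = 27, so (1,1) = 6.
Anti-diagonal needs 27; the known cells sum to 19, so (3,1) = 8.
Row 1 needs 27; the known cells sum to 16, so (1,2) = 11.
Row 3 must total 27; the given cells sum to 20, so (3,2) = 7.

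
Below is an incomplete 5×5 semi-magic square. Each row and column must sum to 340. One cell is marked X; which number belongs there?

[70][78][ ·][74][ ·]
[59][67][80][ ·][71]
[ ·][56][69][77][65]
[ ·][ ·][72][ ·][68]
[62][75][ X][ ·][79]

58

Row 2 must total 340; the given cells sum to 277, so (2,4) = 63.
The remaining cell in row 3 is (3,1) = 340 − 267 = 73.
Column 1 must total 340; the given cells sum to 264, so (4,1) = 76.
Column 2: 78 + 67 + 56 + 75 + ? = 340, so (4,2) = 64.
From column 5, 340 − (71 + 65 + 68 + 79) gives (1,5) = 57.
Row 1 needs 340; the known cells sum to 279, so (1,3) = 61.
Using row 4: 76 + 64 + 72 + 68 + ? → (4,4) = 340 − 280 = 60.
Column 3: 61 + 80 + 69 + 72 + ? = 340, so (5,3) = 58.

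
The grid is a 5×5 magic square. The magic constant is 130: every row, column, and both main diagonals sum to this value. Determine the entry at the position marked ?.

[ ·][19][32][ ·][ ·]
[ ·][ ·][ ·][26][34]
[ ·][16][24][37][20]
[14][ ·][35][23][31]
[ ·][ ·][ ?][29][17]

From row 3, 130 − (16 + 24 + 37 + 20) gives (3,1) = 33.
Row 4 needs 130; the known cells sum to 103, so (4,2) = 27.
Column 4: 26 + 37 + 23 + 29 + ? = 130, so (1,4) = 15.
Column 5 needs 130; the known cells sum to 102, so (1,5) = 28.
From anti-diagonal, 130 − (28 + 26 + 24 + 27) gives (5,1) = 25.
From row 1, 130 − (19 + 32 + 15 + 28) gives (1,1) = 36.
From column 1, 130 − (36 + 33 + 14 + 25) gives (2,1) = 22.
Main diagonal: 36 + 24 + 23 + 17 + ? = 130, so (2,2) = 30.
The remaining cell in row 2 is (2,3) = 130 − 112 = 18.
Using column 2: 19 + 30 + 16 + 27 + ? → (5,2) = 130 − 92 = 38.
Column 3 needs 130; the known cells sum to 109, so (5,3) = 21.

21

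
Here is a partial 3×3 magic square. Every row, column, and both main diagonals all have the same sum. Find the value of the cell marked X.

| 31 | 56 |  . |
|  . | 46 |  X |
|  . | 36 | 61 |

26

Column 2 is complete and sums to 138; that is the magic constant.
Row 1: 31 + 56 + ? = 138, so (1,3) = 51.
The remaining cell in row 3 is (3,1) = 138 − 97 = 41.
From column 1, 138 − (31 + 41) gives (2,1) = 66.
Column 3 needs 138; the known cells sum to 112, so (2,3) = 26.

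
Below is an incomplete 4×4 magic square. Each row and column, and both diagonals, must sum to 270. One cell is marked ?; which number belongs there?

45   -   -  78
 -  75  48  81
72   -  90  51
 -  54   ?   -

The remaining cell in row 2 is (2,1) = 270 − 204 = 66.
The remaining cell in row 3 is (3,2) = 270 − 213 = 57.
Column 1 must total 270; the given cells sum to 183, so (4,1) = 87.
From column 2, 270 − (75 + 57 + 54) gives (1,2) = 84.
Column 4 needs 270; the known cells sum to 210, so (4,4) = 60.
From row 1, 270 − (45 + 84 + 78) gives (1,3) = 63.
From row 4, 270 − (87 + 54 + 60) gives (4,3) = 69.

69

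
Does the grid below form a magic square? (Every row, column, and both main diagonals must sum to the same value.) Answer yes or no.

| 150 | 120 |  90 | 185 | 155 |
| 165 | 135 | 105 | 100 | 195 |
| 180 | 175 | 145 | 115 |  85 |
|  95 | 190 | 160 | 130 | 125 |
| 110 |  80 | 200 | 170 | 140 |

Yes

Row 1: 150 + 120 + 90 + 185 + 155 = 700.
Row 2: 165 + 135 + 105 + 100 + 195 = 700.
Row 3: 180 + 175 + 145 + 115 + 85 = 700.
Row 4: 95 + 190 + 160 + 130 + 125 = 700.
Row 5: 110 + 80 + 200 + 170 + 140 = 700.
Column 1: 150 + 165 + 180 + 95 + 110 = 700.
Column 2: 120 + 135 + 175 + 190 + 80 = 700.
Column 3: 90 + 105 + 145 + 160 + 200 = 700.
Column 4: 185 + 100 + 115 + 130 + 170 = 700.
Column 5: 155 + 195 + 85 + 125 + 140 = 700.
Main diagonal: 150 + 135 + 145 + 130 + 140 = 700.
Anti-diagonal: 155 + 100 + 145 + 190 + 110 = 700.
All lines sum to 700.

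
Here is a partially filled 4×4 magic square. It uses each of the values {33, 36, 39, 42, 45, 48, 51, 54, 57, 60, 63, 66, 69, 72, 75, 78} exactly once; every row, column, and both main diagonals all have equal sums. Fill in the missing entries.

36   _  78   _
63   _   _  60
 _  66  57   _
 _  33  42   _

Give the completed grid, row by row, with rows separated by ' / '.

The 16 entries sum to 888, so each line sums to 888/4 = 222.
From column 3, 222 − (78 + 57 + 42) gives (2,3) = 45.
Using row 2: 63 + 45 + 60 + ? → (2,2) = 222 − 168 = 54.
Using column 2: 54 + 66 + 33 + ? → (1,2) = 222 − 153 = 69.
Using main diagonal: 36 + 54 + 57 + ? → (4,4) = 222 − 147 = 75.
Row 1: 36 + 69 + 78 + ? = 222, so (1,4) = 39.
From row 4, 222 − (33 + 42 + 75) gives (4,1) = 72.
The remaining cell in column 1 is (3,1) = 222 − 171 = 51.
Column 4 must total 222; the given cells sum to 174, so (3,4) = 48.

36 69 78 39 / 63 54 45 60 / 51 66 57 48 / 72 33 42 75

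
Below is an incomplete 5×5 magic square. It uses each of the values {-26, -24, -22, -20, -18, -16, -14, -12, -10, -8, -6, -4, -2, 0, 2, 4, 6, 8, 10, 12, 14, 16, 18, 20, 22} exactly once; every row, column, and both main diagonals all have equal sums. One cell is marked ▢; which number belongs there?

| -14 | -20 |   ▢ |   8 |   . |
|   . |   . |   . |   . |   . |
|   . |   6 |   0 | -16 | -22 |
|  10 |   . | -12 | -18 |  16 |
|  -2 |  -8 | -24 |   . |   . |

14

The 25 entries sum to -50, so each line sums to -50/5 = -10.
From row 3, -10 − (6 + 0 + (-16) + (-22)) gives (3,1) = 22.
Using row 4: 10 + (-12) + (-18) + 16 + ? → (4,2) = -10 − (-4) = -6.
Column 1 needs -10; the known cells sum to 16, so (2,1) = -26.
The remaining cell in column 2 is (2,2) = -10 − (-28) = 18.
Main diagonal needs -10; the known cells sum to -14, so (5,5) = 4.
Row 5 needs -10; the known cells sum to -30, so (5,4) = 20.
The remaining cell in column 4 is (2,4) = -10 − (-6) = -4.
The remaining cell in anti-diagonal is (1,5) = -10 − (-12) = 2.
Using row 1: -14 + (-20) + 8 + 2 + ? → (1,3) = -10 − (-24) = 14.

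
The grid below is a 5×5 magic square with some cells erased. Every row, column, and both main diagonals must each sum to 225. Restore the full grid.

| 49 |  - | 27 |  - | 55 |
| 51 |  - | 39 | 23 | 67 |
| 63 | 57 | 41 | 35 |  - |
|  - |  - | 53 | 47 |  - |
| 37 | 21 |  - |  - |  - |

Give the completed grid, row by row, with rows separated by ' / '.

Using row 2: 51 + 39 + 23 + 67 + ? → (2,2) = 225 − 180 = 45.
Row 3 needs 225; the known cells sum to 196, so (3,5) = 29.
Column 1 needs 225; the known cells sum to 200, so (4,1) = 25.
The remaining cell in column 3 is (5,3) = 225 − 160 = 65.
Main diagonal must total 225; the given cells sum to 182, so (5,5) = 43.
Anti-diagonal needs 225; the known cells sum to 156, so (4,2) = 69.
Row 4 needs 225; the known cells sum to 194, so (4,5) = 31.
Using row 5: 37 + 21 + 65 + 43 + ? → (5,4) = 225 − 166 = 59.
Using column 2: 45 + 57 + 69 + 21 + ? → (1,2) = 225 − 192 = 33.
Column 4 must total 225; the given cells sum to 164, so (1,4) = 61.

49 33 27 61 55 / 51 45 39 23 67 / 63 57 41 35 29 / 25 69 53 47 31 / 37 21 65 59 43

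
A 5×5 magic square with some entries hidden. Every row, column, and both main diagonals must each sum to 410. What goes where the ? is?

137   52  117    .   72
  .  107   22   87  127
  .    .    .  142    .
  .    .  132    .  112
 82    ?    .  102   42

122

Row 1 needs 410; the known cells sum to 378, so (1,4) = 32.
From row 2, 410 − (107 + 22 + 87 + 127) gives (2,1) = 67.
From column 4, 410 − (32 + 87 + 142 + 102) gives (4,4) = 47.
Column 5: 72 + 127 + 112 + 42 + ? = 410, so (3,5) = 57.
The remaining cell in main diagonal is (3,3) = 410 − 333 = 77.
Anti-diagonal needs 410; the known cells sum to 318, so (4,2) = 92.
Row 4 needs 410; the known cells sum to 383, so (4,1) = 27.
Column 1: 137 + 67 + 27 + 82 + ? = 410, so (3,1) = 97.
Using column 3: 117 + 22 + 77 + 132 + ? → (5,3) = 410 − 348 = 62.
Row 3 needs 410; the known cells sum to 373, so (3,2) = 37.
Row 5 must total 410; the given cells sum to 288, so (5,2) = 122.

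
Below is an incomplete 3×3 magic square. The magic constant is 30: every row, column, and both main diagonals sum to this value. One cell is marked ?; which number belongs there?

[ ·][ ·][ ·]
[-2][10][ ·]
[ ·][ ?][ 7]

4

Using row 2: -2 + 10 + ? → (2,3) = 30 − 8 = 22.
Using column 3: 22 + 7 + ? → (1,3) = 30 − 29 = 1.
Main diagonal: 10 + 7 + ? = 30, so (1,1) = 13.
The remaining cell in anti-diagonal is (3,1) = 30 − 11 = 19.
From row 1, 30 − (13 + 1) gives (1,2) = 16.
The remaining cell in row 3 is (3,2) = 30 − 26 = 4.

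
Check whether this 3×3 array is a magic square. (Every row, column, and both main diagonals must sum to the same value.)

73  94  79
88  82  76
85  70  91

Yes

Row 1: 73 + 94 + 79 = 246.
Row 2: 88 + 82 + 76 = 246.
Row 3: 85 + 70 + 91 = 246.
Column 1: 73 + 88 + 85 = 246.
Column 2: 94 + 82 + 70 = 246.
Column 3: 79 + 76 + 91 = 246.
Main diagonal: 73 + 82 + 91 = 246.
Anti-diagonal: 79 + 82 + 85 = 246.
All lines sum to 246.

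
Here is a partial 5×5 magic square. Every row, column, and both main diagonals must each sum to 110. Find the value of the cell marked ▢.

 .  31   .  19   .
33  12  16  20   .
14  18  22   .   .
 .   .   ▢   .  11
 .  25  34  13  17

The remaining cell in row 2 is (2,5) = 110 − 81 = 29.
From row 5, 110 − (25 + 34 + 13 + 17) gives (5,1) = 21.
Column 2: 31 + 12 + 18 + 25 + ? = 110, so (4,2) = 24.
Anti-diagonal needs 110; the known cells sum to 87, so (1,5) = 23.
Column 5: 23 + 29 + 11 + 17 + ? = 110, so (3,5) = 30.
Using row 3: 14 + 18 + 22 + 30 + ? → (3,4) = 110 − 84 = 26.
Column 4: 19 + 20 + 26 + 13 + ? = 110, so (4,4) = 32.
From main diagonal, 110 − (12 + 22 + 32 + 17) gives (1,1) = 27.
Using row 1: 27 + 31 + 19 + 23 + ? → (1,3) = 110 − 100 = 10.
From column 1, 110 − (27 + 33 + 14 + 21) gives (4,1) = 15.
Column 3: 10 + 16 + 22 + 34 + ? = 110, so (4,3) = 28.

28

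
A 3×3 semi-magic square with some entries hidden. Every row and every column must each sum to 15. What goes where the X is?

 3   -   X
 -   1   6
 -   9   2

From row 2, 15 − (1 + 6) gives (2,1) = 8.
From row 3, 15 − (9 + 2) gives (3,1) = 4.
Column 2: 1 + 9 + ? = 15, so (1,2) = 5.
Column 3: 6 + 2 + ? = 15, so (1,3) = 7.

7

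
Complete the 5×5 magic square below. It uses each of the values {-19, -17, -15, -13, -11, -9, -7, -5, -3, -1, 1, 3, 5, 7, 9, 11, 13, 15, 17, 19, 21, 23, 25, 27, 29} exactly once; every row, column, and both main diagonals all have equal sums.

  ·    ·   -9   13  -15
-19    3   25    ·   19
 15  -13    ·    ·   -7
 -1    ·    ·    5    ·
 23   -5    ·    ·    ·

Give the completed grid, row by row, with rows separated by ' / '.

The 25 entries sum to 125, so each line sums to 125/5 = 25.
Row 2: -19 + 3 + 25 + 19 + ? = 25, so (2,4) = -3.
From column 1, 25 − (-19 + 15 + (-1) + 23) gives (1,1) = 7.
From row 1, 25 − (7 + (-9) + 13 + (-15)) gives (1,2) = 29.
Using column 2: 29 + 3 + (-13) + (-5) + ? → (4,2) = 25 − 14 = 11.
The remaining cell in anti-diagonal is (3,3) = 25 − 16 = 9.
The remaining cell in row 3 is (3,4) = 25 − 4 = 21.
Column 4 must total 25; the given cells sum to 36, so (5,4) = -11.
Using main diagonal: 7 + 3 + 9 + 5 + ? → (5,5) = 25 − 24 = 1.
Row 5: 23 + (-5) + (-11) + 1 + ? = 25, so (5,3) = 17.
The remaining cell in column 3 is (4,3) = 25 − 42 = -17.
Column 5 must total 25; the given cells sum to -2, so (4,5) = 27.

7 29 -9 13 -15 / -19 3 25 -3 19 / 15 -13 9 21 -7 / -1 11 -17 5 27 / 23 -5 17 -11 1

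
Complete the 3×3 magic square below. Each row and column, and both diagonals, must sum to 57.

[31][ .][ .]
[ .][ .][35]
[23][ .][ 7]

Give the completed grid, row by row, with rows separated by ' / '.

31 11 15 / 3 19 35 / 23 27 7

Row 3 must total 57; the given cells sum to 30, so (3,2) = 27.
Using column 1: 31 + 23 + ? → (2,1) = 57 − 54 = 3.
The remaining cell in column 3 is (1,3) = 57 − 42 = 15.
From main diagonal, 57 − (31 + 7) gives (2,2) = 19.
Using row 1: 31 + 15 + ? → (1,2) = 57 − 46 = 11.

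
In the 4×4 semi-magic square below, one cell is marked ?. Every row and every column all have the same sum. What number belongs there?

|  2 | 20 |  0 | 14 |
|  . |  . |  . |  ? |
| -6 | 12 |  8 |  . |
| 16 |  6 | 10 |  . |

-4

Row 1 is complete and sums to 36; that is the magic constant.
Row 3 needs 36; the known cells sum to 14, so (3,4) = 22.
Row 4 must total 36; the given cells sum to 32, so (4,4) = 4.
Column 1 must total 36; the given cells sum to 12, so (2,1) = 24.
The remaining cell in column 2 is (2,2) = 36 − 38 = -2.
Column 3 needs 36; the known cells sum to 18, so (2,3) = 18.
From column 4, 36 − (14 + 22 + 4) gives (2,4) = -4.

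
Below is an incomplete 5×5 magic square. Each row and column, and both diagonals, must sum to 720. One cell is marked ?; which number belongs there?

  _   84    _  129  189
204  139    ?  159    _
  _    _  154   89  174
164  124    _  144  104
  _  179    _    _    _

99

Row 4 must total 720; the given cells sum to 536, so (4,3) = 184.
Column 2 must total 720; the given cells sum to 526, so (3,2) = 194.
Column 4: 129 + 159 + 89 + 144 + ? = 720, so (5,4) = 199.
The remaining cell in anti-diagonal is (5,1) = 720 − 626 = 94.
Row 3 must total 720; the given cells sum to 611, so (3,1) = 109.
From column 1, 720 − (204 + 109 + 164 + 94) gives (1,1) = 149.
The remaining cell in main diagonal is (5,5) = 720 − 586 = 134.
The remaining cell in row 1 is (1,3) = 720 − 551 = 169.
Row 5 must total 720; the given cells sum to 606, so (5,3) = 114.
Column 3 needs 720; the known cells sum to 621, so (2,3) = 99.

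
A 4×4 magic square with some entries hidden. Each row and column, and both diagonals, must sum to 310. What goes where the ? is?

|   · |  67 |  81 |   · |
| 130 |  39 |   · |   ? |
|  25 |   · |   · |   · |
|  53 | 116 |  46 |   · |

Row 4 must total 310; the given cells sum to 215, so (4,4) = 95.
Using column 1: 130 + 25 + 53 + ? → (1,1) = 310 − 208 = 102.
Column 2 must total 310; the given cells sum to 222, so (3,2) = 88.
Main diagonal must total 310; the given cells sum to 236, so (3,3) = 74.
Row 1 must total 310; the given cells sum to 250, so (1,4) = 60.
Row 3: 25 + 88 + 74 + ? = 310, so (3,4) = 123.
Column 3 needs 310; the known cells sum to 201, so (2,3) = 109.
The remaining cell in column 4 is (2,4) = 310 − 278 = 32.

32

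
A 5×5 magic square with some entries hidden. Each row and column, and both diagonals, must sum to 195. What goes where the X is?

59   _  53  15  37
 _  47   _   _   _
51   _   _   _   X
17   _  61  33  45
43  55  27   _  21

Row 1: 59 + 53 + 15 + 37 + ? = 195, so (1,2) = 31.
From row 4, 195 − (17 + 61 + 33 + 45) gives (4,2) = 39.
Row 5 needs 195; the known cells sum to 146, so (5,4) = 49.
Column 1 must total 195; the given cells sum to 170, so (2,1) = 25.
Column 2: 31 + 47 + 39 + 55 + ? = 195, so (3,2) = 23.
From main diagonal, 195 − (59 + 47 + 33 + 21) gives (3,3) = 35.
The remaining cell in anti-diagonal is (2,4) = 195 − 154 = 41.
Column 3 needs 195; the known cells sum to 176, so (2,3) = 19.
Column 4 must total 195; the given cells sum to 138, so (3,4) = 57.
From row 2, 195 − (25 + 47 + 19 + 41) gives (2,5) = 63.
Using row 3: 51 + 23 + 35 + 57 + ? → (3,5) = 195 − 166 = 29.

29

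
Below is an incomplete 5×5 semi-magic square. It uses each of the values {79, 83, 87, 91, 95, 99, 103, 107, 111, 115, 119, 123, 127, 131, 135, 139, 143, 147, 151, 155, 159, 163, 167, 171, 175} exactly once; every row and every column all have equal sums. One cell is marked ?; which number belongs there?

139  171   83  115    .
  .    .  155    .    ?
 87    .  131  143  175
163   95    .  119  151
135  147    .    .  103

The 25 entries sum to 3175, so each line sums to 3175/5 = 635.
From row 1, 635 − (139 + 171 + 83 + 115) gives (1,5) = 127.
Row 3 must total 635; the given cells sum to 536, so (3,2) = 99.
Row 4 needs 635; the known cells sum to 528, so (4,3) = 107.
Column 1 needs 635; the known cells sum to 524, so (2,1) = 111.
Column 2: 171 + 99 + 95 + 147 + ? = 635, so (2,2) = 123.
Using column 3: 83 + 155 + 131 + 107 + ? → (5,3) = 635 − 476 = 159.
Column 5: 127 + 175 + 151 + 103 + ? = 635, so (2,5) = 79.

79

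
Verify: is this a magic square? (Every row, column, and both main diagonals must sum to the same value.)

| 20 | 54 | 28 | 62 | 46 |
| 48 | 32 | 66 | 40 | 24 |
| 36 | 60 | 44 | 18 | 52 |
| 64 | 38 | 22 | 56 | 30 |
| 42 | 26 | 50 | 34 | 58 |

Row 1: 20 + 54 + 28 + 62 + 46 = 210.
Row 2: 48 + 32 + 66 + 40 + 24 = 210.
Row 3: 36 + 60 + 44 + 18 + 52 = 210.
Row 4: 64 + 38 + 22 + 56 + 30 = 210.
Row 5: 42 + 26 + 50 + 34 + 58 = 210.
Column 1: 20 + 48 + 36 + 64 + 42 = 210.
Column 2: 54 + 32 + 60 + 38 + 26 = 210.
Column 3: 28 + 66 + 44 + 22 + 50 = 210.
Column 4: 62 + 40 + 18 + 56 + 34 = 210.
Column 5: 46 + 24 + 52 + 30 + 58 = 210.
Main diagonal: 20 + 32 + 44 + 56 + 58 = 210.
Anti-diagonal: 46 + 40 + 44 + 38 + 42 = 210.
All lines sum to 210.

Yes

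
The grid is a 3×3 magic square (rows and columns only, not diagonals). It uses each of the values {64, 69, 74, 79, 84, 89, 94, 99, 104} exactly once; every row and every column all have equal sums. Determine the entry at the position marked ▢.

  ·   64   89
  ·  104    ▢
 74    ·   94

The 9 entries sum to 756, so each line sums to 756/3 = 252.
Row 1: 64 + 89 + ? = 252, so (1,1) = 99.
The remaining cell in row 3 is (3,2) = 252 − 168 = 84.
From column 1, 252 − (99 + 74) gives (2,1) = 79.
From column 3, 252 − (89 + 94) gives (2,3) = 69.

69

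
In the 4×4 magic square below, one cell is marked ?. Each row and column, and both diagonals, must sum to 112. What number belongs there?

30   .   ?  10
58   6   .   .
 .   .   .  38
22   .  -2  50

54

Row 4 needs 112; the known cells sum to 70, so (4,2) = 42.
From column 1, 112 − (30 + 58 + 22) gives (3,1) = 2.
Column 4 needs 112; the known cells sum to 98, so (2,4) = 14.
Using main diagonal: 30 + 6 + 50 + ? → (3,3) = 112 − 86 = 26.
From row 2, 112 − (58 + 6 + 14) gives (2,3) = 34.
The remaining cell in row 3 is (3,2) = 112 − 66 = 46.
Column 2 must total 112; the given cells sum to 94, so (1,2) = 18.
Column 3: 34 + 26 + (-2) + ? = 112, so (1,3) = 54.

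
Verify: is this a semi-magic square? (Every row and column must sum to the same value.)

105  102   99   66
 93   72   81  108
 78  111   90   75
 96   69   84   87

Row 1: 105 + 102 + 99 + 66 = 372.
Row 2: 93 + 72 + 81 + 108 = 354.
Row 3: 78 + 111 + 90 + 75 = 354.
Row 4: 96 + 69 + 84 + 87 = 336.
Column 1: 105 + 93 + 78 + 96 = 372.
Column 2: 102 + 72 + 111 + 69 = 354.
Column 3: 99 + 81 + 90 + 84 = 354.
Column 4: 66 + 108 + 75 + 87 = 336.

No — column 4 sums to 336 but column 1 sums to 372.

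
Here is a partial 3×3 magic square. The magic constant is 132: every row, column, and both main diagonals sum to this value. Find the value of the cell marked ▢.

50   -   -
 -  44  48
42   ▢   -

Row 2 needs 132; the known cells sum to 92, so (2,1) = 40.
The remaining cell in main diagonal is (3,3) = 132 − 94 = 38.
Anti-diagonal: 44 + 42 + ? = 132, so (1,3) = 46.
Using row 1: 50 + 46 + ? → (1,2) = 132 − 96 = 36.
The remaining cell in row 3 is (3,2) = 132 − 80 = 52.

52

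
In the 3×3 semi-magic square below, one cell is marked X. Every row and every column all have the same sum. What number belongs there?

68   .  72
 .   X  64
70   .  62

74

Column 3 is complete and sums to 198; that is the magic constant.
Row 1 must total 198; the given cells sum to 140, so (1,2) = 58.
Row 3 must total 198; the given cells sum to 132, so (3,2) = 66.
From column 1, 198 − (68 + 70) gives (2,1) = 60.
The remaining cell in column 2 is (2,2) = 198 − 124 = 74.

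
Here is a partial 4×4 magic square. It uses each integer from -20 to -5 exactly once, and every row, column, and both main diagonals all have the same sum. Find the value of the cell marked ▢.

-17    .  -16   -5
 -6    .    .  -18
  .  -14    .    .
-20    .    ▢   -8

The entries are -20 through -5, which sum to -200, so each line sums to -200/4 = -50.
The remaining cell in row 1 is (1,2) = -50 − (-38) = -12.
Column 1: -17 + (-6) + (-20) + ? = -50, so (3,1) = -7.
Using column 4: -5 + (-18) + (-8) + ? → (3,4) = -50 − (-31) = -19.
The remaining cell in anti-diagonal is (2,3) = -50 − (-39) = -11.
Using row 2: -6 + (-11) + (-18) + ? → (2,2) = -50 − (-35) = -15.
Using row 3: -7 + (-14) + (-19) + ? → (3,3) = -50 − (-40) = -10.
Using column 2: -12 + (-15) + (-14) + ? → (4,2) = -50 − (-41) = -9.
From column 3, -50 − (-16 + (-11) + (-10)) gives (4,3) = -13.

-13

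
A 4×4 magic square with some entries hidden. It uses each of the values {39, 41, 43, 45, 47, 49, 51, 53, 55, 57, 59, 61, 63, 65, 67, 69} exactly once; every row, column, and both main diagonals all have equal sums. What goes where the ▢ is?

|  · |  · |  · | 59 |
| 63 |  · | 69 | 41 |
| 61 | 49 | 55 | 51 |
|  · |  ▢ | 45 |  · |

67

The 16 entries sum to 864, so each line sums to 864/4 = 216.
The remaining cell in row 2 is (2,2) = 216 − 173 = 43.
Column 3 must total 216; the given cells sum to 169, so (1,3) = 47.
From column 4, 216 − (59 + 41 + 51) gives (4,4) = 65.
Using main diagonal: 43 + 55 + 65 + ? → (1,1) = 216 − 163 = 53.
Anti-diagonal must total 216; the given cells sum to 177, so (4,1) = 39.
From row 1, 216 − (53 + 47 + 59) gives (1,2) = 57.
From row 4, 216 − (39 + 45 + 65) gives (4,2) = 67.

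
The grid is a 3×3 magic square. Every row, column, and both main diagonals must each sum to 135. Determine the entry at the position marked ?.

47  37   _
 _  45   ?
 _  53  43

41

Using row 1: 47 + 37 + ? → (1,3) = 135 − 84 = 51.
Row 3 needs 135; the known cells sum to 96, so (3,1) = 39.
Using column 1: 47 + 39 + ? → (2,1) = 135 − 86 = 49.
Column 3 needs 135; the known cells sum to 94, so (2,3) = 41.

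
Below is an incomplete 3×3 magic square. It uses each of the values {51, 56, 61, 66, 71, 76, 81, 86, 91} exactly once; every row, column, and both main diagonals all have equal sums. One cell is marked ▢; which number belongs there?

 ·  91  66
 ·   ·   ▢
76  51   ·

61

The 9 entries sum to 639, so each line sums to 639/3 = 213.
Row 1: 91 + 66 + ? = 213, so (1,1) = 56.
From row 3, 213 − (76 + 51) gives (3,3) = 86.
From column 1, 213 − (56 + 76) gives (2,1) = 81.
Column 2 must total 213; the given cells sum to 142, so (2,2) = 71.
From column 3, 213 − (66 + 86) gives (2,3) = 61.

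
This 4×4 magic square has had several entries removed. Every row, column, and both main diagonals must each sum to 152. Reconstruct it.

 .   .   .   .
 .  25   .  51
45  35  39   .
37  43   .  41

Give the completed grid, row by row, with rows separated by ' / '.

Row 3 needs 152; the known cells sum to 119, so (3,4) = 33.
The remaining cell in row 4 is (4,3) = 152 − 121 = 31.
Using column 2: 25 + 35 + 43 + ? → (1,2) = 152 − 103 = 49.
Using column 4: 51 + 33 + 41 + ? → (1,4) = 152 − 125 = 27.
Main diagonal: 25 + 39 + 41 + ? = 152, so (1,1) = 47.
Anti-diagonal: 27 + 35 + 37 + ? = 152, so (2,3) = 53.
Using row 1: 47 + 49 + 27 + ? → (1,3) = 152 − 123 = 29.
From row 2, 152 − (25 + 53 + 51) gives (2,1) = 23.

47 49 29 27 / 23 25 53 51 / 45 35 39 33 / 37 43 31 41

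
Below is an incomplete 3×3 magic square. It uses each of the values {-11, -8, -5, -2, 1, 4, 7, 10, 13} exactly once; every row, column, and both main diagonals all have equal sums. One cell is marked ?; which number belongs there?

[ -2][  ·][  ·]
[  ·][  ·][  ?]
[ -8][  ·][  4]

The 9 entries sum to 9, so each line sums to 9/3 = 3.
Using row 3: -8 + 4 + ? → (3,2) = 3 − (-4) = 7.
Using column 1: -2 + (-8) + ? → (2,1) = 3 − (-10) = 13.
The remaining cell in main diagonal is (2,2) = 3 − 2 = 1.
From anti-diagonal, 3 − (1 + (-8)) gives (1,3) = 10.
Row 1: -2 + 10 + ? = 3, so (1,2) = -5.
Using row 2: 13 + 1 + ? → (2,3) = 3 − 14 = -11.

-11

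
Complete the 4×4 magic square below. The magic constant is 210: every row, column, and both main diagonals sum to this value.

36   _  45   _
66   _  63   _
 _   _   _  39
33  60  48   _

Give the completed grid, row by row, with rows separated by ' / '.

36 57 45 72 / 66 51 63 30 / 75 42 54 39 / 33 60 48 69

Using row 4: 33 + 60 + 48 + ? → (4,4) = 210 − 141 = 69.
The remaining cell in column 1 is (3,1) = 210 − 135 = 75.
From column 3, 210 − (45 + 63 + 48) gives (3,3) = 54.
Using main diagonal: 36 + 54 + 69 + ? → (2,2) = 210 − 159 = 51.
Row 2 needs 210; the known cells sum to 180, so (2,4) = 30.
From row 3, 210 − (75 + 54 + 39) gives (3,2) = 42.
From column 2, 210 − (51 + 42 + 60) gives (1,2) = 57.
Column 4 must total 210; the given cells sum to 138, so (1,4) = 72.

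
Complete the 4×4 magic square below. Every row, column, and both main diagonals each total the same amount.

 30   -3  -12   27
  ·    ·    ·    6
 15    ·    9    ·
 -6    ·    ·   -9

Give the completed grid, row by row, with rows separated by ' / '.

Row 1 is already complete: 30 + -3 + -12 + 27 = 42, so that is the magic constant.
Column 1: 30 + 15 + (-6) + ? = 42, so (2,1) = 3.
Column 4 needs 42; the known cells sum to 24, so (3,4) = 18.
Main diagonal must total 42; the given cells sum to 30, so (2,2) = 12.
Row 2 must total 42; the given cells sum to 21, so (2,3) = 21.
Row 3 needs 42; the known cells sum to 42, so (3,2) = 0.
Column 2 must total 42; the given cells sum to 9, so (4,2) = 33.
Column 3 must total 42; the given cells sum to 18, so (4,3) = 24.

30 -3 -12 27 / 3 12 21 6 / 15 0 9 18 / -6 33 24 -9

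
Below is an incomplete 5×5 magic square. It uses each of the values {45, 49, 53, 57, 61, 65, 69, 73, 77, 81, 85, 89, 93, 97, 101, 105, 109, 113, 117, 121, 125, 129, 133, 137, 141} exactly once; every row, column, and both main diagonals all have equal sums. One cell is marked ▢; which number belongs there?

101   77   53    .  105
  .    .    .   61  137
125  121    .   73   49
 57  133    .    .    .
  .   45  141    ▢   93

117

The 25 entries sum to 2325, so each line sums to 2325/5 = 465.
Using row 1: 101 + 77 + 53 + 105 + ? → (1,4) = 465 − 336 = 129.
Row 3: 125 + 121 + 73 + 49 + ? = 465, so (3,3) = 97.
Using column 2: 77 + 121 + 133 + 45 + ? → (2,2) = 465 − 376 = 89.
Using column 5: 105 + 137 + 49 + 93 + ? → (4,5) = 465 − 384 = 81.
The remaining cell in main diagonal is (4,4) = 465 − 380 = 85.
Using anti-diagonal: 105 + 61 + 97 + 133 + ? → (5,1) = 465 − 396 = 69.
Using row 4: 57 + 133 + 85 + 81 + ? → (4,3) = 465 − 356 = 109.
From row 5, 465 − (69 + 45 + 141 + 93) gives (5,4) = 117.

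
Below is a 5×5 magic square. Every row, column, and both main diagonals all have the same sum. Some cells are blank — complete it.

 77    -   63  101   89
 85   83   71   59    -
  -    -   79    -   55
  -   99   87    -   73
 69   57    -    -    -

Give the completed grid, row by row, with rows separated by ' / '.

77 65 63 101 89 / 85 83 71 59 97 / 103 91 79 67 55 / 61 99 87 75 73 / 69 57 95 93 81

Anti-diagonal is already complete: 89 + 59 + 79 + 99 + 69 = 395, so that is the magic constant.
The remaining cell in row 1 is (1,2) = 395 − 330 = 65.
Using row 2: 85 + 83 + 71 + 59 + ? → (2,5) = 395 − 298 = 97.
Column 2 needs 395; the known cells sum to 304, so (3,2) = 91.
Column 3 needs 395; the known cells sum to 300, so (5,3) = 95.
Column 5 must total 395; the given cells sum to 314, so (5,5) = 81.
From main diagonal, 395 − (77 + 83 + 79 + 81) gives (4,4) = 75.
From row 4, 395 − (99 + 87 + 75 + 73) gives (4,1) = 61.
From row 5, 395 − (69 + 57 + 95 + 81) gives (5,4) = 93.
From column 1, 395 − (77 + 85 + 61 + 69) gives (3,1) = 103.
Column 4 must total 395; the given cells sum to 328, so (3,4) = 67.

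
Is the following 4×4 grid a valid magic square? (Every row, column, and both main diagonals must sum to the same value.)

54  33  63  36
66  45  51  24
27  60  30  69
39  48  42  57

Yes

Row 1: 54 + 33 + 63 + 36 = 186.
Row 2: 66 + 45 + 51 + 24 = 186.
Row 3: 27 + 60 + 30 + 69 = 186.
Row 4: 39 + 48 + 42 + 57 = 186.
Column 1: 54 + 66 + 27 + 39 = 186.
Column 2: 33 + 45 + 60 + 48 = 186.
Column 3: 63 + 51 + 30 + 42 = 186.
Column 4: 36 + 24 + 69 + 57 = 186.
Main diagonal: 54 + 45 + 30 + 57 = 186.
Anti-diagonal: 36 + 51 + 60 + 39 = 186.
All lines sum to 186.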